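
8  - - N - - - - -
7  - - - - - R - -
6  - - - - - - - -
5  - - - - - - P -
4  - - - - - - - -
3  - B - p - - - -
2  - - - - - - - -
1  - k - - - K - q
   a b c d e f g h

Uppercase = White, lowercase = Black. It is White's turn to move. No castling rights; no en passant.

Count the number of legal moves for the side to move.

1

White to move; king on f1.
In check: yes, from the black queen on h1.
Legal moves: Kf2.
Count: 1.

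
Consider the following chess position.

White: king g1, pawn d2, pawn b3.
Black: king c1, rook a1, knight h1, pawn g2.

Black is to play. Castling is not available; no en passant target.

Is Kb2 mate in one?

no

After Kb2: white king on g1; in check: yes, from the black rook on a1.
White has 2 legal replies: Kh2, Kxg2.
In check but a legal move exists → not checkmate.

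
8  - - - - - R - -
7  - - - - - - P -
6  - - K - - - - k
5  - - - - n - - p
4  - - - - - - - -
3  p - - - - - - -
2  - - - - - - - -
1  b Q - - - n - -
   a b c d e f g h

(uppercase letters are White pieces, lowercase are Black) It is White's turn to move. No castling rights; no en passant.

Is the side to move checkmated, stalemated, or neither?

neither

White to move; white king on c6.
In check: yes, from the black knight on e5.
Legal moves for White: Kc7, Kb7, Kd6, Kb6, Kd5, Kc5, Kb5.
White is in check but has 7 legal moves → neither.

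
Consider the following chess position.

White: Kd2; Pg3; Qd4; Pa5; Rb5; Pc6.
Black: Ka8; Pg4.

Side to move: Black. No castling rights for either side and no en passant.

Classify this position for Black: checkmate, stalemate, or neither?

stalemate

Black to move; black king on a8.
In check: no.
King squares — a7: attacked by Qd4; b7: attacked by Rb5; b8: attacked by Rb5.
Legal moves for Black: none.
Not in check and no legal moves → stalemate.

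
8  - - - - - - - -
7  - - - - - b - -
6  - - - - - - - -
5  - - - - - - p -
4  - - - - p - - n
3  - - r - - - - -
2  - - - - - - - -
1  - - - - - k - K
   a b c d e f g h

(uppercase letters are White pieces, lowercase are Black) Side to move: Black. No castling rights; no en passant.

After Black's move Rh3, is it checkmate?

yes

After Rh3: white king on h1; in check: yes, from the black rook on h3.
King squares — g1: attacked by Kf1; g2: attacked by Kf1; h2: attacked by Rh3.
White has no legal moves → checkmate.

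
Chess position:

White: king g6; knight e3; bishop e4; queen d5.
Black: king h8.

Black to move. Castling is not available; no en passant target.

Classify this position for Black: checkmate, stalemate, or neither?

Black to move; black king on h8.
In check: no.
King squares — g7: attacked by Kg6; h7: attacked by Kg6; g8: attacked by Qd5.
Legal moves for Black: none.
Not in check and no legal moves → stalemate.

stalemate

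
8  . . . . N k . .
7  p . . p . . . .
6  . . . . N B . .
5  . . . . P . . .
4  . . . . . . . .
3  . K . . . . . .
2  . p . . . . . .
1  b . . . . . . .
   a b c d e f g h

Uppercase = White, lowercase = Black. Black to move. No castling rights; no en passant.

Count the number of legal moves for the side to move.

4

Black to move; king on f8.
In check: yes, from the white knight on e6.
Legal moves: Kg8, Kxe8, Kf7, dxe6.
Count: 4.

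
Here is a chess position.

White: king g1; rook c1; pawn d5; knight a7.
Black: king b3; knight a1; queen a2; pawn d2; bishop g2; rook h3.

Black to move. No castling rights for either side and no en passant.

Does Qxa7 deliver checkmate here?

no

After Qxa7: white king on g1; in check: yes, from the black queen on a7.
White has 2 legal replies: Kxg2, Rc5.
In check but a legal move exists → not checkmate.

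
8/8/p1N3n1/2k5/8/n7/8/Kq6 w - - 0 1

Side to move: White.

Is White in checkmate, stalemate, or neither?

White to move; white king on a1.
In check: yes, from the black queen on b1.
King squares — b1: attacked by Na3; a2: attacked by Qb1; b2: attacked by Qb1.
Legal moves for White: none.
In check with no legal moves → checkmate.

checkmate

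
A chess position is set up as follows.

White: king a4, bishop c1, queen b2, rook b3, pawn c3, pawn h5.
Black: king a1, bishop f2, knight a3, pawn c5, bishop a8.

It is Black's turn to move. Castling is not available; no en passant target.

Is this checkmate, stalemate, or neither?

Black to move; black king on a1.
In check: yes, from the white queen on b2.
King squares — b1: attacked by Qb2; a2: attacked by Qb2; b2: attacked by Bc1.
Legal moves for Black: none.
In check with no legal moves → checkmate.

checkmate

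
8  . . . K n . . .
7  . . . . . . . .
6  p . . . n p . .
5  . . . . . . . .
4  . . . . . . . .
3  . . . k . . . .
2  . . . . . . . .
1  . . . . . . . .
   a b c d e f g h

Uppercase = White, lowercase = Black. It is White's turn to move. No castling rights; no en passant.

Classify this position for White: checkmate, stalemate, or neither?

White to move; white king on d8.
In check: yes, from the black knight on e6.
King squares — c7: attacked by Ne6; d7: available; e7: available; c8: available; e8: available.
Legal moves for White: Kxe8, Kc8, Ke7, Kd7.
White is in check but has 4 legal moves → neither.

neither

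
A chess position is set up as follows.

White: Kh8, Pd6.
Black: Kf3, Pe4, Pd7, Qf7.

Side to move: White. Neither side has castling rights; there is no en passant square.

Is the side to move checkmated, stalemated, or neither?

White to move; white king on h8.
In check: no.
King squares — g7: attacked by Qf7; h7: attacked by Qf7; g8: attacked by Qf7.
Legal moves for White: none.
Not in check and no legal moves → stalemate.

stalemate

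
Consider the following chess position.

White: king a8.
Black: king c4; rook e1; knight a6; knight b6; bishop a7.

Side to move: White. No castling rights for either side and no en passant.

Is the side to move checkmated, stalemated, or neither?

neither

White to move; white king on a8.
In check: yes, from the black knight on b6.
King squares — a7: available; b7: available; b8: attacked by Na6.
Legal moves for White: Kb7, Kxa7.
White is in check but has 2 legal moves → neither.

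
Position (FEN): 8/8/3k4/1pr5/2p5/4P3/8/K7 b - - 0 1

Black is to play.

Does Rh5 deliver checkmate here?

no

After Rh5: white king on a1; in check: no.
White is not in check, so this cannot be checkmate.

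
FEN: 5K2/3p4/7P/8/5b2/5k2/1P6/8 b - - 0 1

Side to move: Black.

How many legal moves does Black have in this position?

Black to move; king on f3.
In check: no.
Legal moves: Bb8, Bc7, Bxh6+, Bd6+, Bg5, Be5, Bg3, Be3, Bh2, Bd2, Bc1, Kg4, Ke4, Kg3, Ke3, Kg2, Kf2, Ke2, d6, d5.
Count: 20.

20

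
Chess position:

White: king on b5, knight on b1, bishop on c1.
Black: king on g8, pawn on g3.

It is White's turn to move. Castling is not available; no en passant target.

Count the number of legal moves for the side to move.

White to move; king on b5.
In check: no.
Legal moves: Kc6, Kb6, Ka6, Kc5, Ka5, Kc4, Kb4, Ka4, Bh6, Bg5, Bf4, Be3, Ba3, Bd2, Bb2, Nc3, Na3, Nd2.
Count: 18.

18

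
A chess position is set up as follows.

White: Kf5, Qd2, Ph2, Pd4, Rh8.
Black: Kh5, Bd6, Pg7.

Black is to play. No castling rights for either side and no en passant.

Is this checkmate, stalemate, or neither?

checkmate

Black to move; black king on h5.
In check: yes, from the white rook on h8.
King squares — g4: attacked by Kf5; h4: attacked by Rh8; g5: attacked by Qd2; g6: attacked by Kf5; h6: attacked by Qd2.
Legal moves for Black: none.
In check with no legal moves → checkmate.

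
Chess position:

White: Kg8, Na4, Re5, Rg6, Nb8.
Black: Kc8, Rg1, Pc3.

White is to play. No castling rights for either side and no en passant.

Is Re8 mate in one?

After Re8: black king on c8; in check: yes, from the white rook on e8.
Black has 2 legal replies: Kc7, Kb7.
In check but a legal move exists → not checkmate.

no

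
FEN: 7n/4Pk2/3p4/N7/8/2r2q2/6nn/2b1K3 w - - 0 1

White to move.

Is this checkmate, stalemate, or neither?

White to move; white king on e1.
In check: yes, from the black knight on g2.
King squares — d1: attacked by Qf3; f1: attacked by Nh2; d2: attacked by Bc1; e2: attacked by Qf3; f2: attacked by Qf3.
Legal moves for White: none.
In check with no legal moves → checkmate.

checkmate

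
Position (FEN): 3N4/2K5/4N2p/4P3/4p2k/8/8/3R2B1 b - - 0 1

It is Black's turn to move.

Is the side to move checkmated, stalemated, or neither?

neither

Black to move; black king on h4.
In check: no.
Legal moves for Black: Kh5, Kg4, Kh3, Kg3, h5, e3.
Black has 6 legal moves and is not in check → neither.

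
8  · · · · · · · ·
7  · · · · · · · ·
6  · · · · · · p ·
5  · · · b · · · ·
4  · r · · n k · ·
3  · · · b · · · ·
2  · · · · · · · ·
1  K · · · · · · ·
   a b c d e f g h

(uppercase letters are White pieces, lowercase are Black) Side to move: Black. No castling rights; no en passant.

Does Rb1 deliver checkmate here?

After Rb1: white king on a1; in check: yes, from the black rook on b1.
King squares — b1: attacked by Bd3; a2: attacked by Bd5; b2: attacked by Rb1.
White has no legal moves → checkmate.

yes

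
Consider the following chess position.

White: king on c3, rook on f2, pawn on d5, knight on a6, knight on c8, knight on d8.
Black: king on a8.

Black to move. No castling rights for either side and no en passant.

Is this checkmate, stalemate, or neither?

Black to move; black king on a8.
In check: no.
King squares — a7: attacked by Nc8; b7: attacked by Nd8; b8: attacked by Na6.
Legal moves for Black: none.
Not in check and no legal moves → stalemate.

stalemate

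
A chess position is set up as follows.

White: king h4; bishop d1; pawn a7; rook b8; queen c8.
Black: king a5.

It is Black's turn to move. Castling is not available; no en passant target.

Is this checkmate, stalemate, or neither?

stalemate

Black to move; black king on a5.
In check: no.
King squares — a4: attacked by Bd1; b4: attacked by Rb8; b5: attacked by Rb8; a6: attacked by Qc8; b6: attacked by Rb8.
Legal moves for Black: none.
Not in check and no legal moves → stalemate.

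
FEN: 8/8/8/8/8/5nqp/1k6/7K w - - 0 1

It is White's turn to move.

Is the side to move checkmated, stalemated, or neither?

White to move; white king on h1.
In check: no.
King squares — g1: attacked by Nf3; g2: attacked by Qg3; h2: attacked by Nf3.
Legal moves for White: none.
Not in check and no legal moves → stalemate.

stalemate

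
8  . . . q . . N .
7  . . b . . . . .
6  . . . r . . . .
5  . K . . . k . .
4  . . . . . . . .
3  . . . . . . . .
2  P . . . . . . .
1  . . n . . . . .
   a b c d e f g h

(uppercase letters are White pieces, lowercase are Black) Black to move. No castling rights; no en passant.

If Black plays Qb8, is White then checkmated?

After Qb8: white king on b5; in check: yes, from the black queen on b8.
White has 3 legal replies: Kc5, Kc4, Ka4.
In check but a legal move exists → not checkmate.

no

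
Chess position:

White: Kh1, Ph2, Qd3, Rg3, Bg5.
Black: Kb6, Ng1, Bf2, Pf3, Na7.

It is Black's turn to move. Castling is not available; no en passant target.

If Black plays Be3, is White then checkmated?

After Be3: white king on h1; in check: no.
White is not in check, so this cannot be checkmate.

no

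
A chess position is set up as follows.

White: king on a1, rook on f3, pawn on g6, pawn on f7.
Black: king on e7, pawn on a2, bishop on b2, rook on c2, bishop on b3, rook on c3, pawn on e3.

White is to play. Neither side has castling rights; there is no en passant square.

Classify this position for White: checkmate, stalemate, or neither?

White to move; white king on a1.
In check: yes, from the black bishop on b2.
King squares — b1: attacked by Pa2; a2: attacked by Bb3; b2: attacked by Rc2.
Legal moves for White: none.
In check with no legal moves → checkmate.

checkmate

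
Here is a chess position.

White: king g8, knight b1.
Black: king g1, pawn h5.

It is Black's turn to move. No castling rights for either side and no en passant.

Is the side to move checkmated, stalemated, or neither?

neither

Black to move; black king on g1.
In check: no.
Legal moves for Black: Kh2, Kg2, Kf2, Kh1, Kf1, h4.
Black has 6 legal moves and is not in check → neither.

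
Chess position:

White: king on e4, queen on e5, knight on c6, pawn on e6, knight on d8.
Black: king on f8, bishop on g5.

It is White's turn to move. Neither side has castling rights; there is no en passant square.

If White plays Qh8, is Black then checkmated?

After Qh8: black king on f8; in check: yes, from the white queen on h8.
King squares — e7: attacked by Nc6; f7: attacked by Pe6; g7: attacked by Qh8; e8: attacked by Qh8; g8: attacked by Qh8.
Black has no legal moves → checkmate.

yes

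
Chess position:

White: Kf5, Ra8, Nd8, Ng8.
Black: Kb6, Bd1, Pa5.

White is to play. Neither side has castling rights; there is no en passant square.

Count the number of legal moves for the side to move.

White to move; king on f5.
In check: no.
Legal moves: Ne7, Nh6, Nf6, Nf7, Nb7, Ne6, Nc6, Rc8, Rb8+, Ra7, Ra6+, Rxa5, Kg6, Kf6, Ke6, Kg5, Ke5, Kf4, Ke4.
Count: 19.

19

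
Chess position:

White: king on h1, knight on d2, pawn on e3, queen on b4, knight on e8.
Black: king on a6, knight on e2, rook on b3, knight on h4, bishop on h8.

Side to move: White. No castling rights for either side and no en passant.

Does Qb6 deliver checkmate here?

no

After Qb6: black king on a6; in check: yes, from the white queen on b6.
Black has 2 legal replies: Kxb6, Rxb6.
In check but a legal move exists → not checkmate.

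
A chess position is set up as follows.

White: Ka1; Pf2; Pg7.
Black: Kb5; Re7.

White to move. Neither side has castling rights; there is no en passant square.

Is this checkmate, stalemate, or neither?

White to move; white king on a1.
In check: no.
Legal moves for White: Kb2, Ka2, Kb1, g8=Q, g8=R, g8=B, g8=N, f3, f4.
White has 9 legal moves and is not in check → neither.

neither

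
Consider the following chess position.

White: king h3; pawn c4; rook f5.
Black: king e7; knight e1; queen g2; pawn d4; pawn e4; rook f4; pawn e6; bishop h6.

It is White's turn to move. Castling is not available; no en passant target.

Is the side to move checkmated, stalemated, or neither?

White to move; white king on h3.
In check: yes, from the black queen on g2.
King squares — g2: attacked by Ne1; h2: attacked by Qg2; g3: attacked by Qg2; g4: attacked by Qg2; h4: attacked by Rf4.
Legal moves for White: none.
In check with no legal moves → checkmate.

checkmate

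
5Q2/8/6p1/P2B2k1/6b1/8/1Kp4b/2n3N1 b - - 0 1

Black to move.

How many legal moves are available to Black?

Black to move; king on g5.
In check: no.
Legal moves: Kh5, Kh4, Bc8, Bd7, Be6, Bh5, Bf5, Bh3, Bf3, Be2, Bd1, Bb8, Bc7, Bd6, Be5+, Bf4, Bg3, Bxg1, Nd3+, Nb3, Ne2, Na2.
Count: 22.

22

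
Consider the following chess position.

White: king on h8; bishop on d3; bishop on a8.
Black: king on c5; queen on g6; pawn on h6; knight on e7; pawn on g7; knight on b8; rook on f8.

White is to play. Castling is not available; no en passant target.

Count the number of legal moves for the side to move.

White to move; king on h8.
In check: yes, from the black rook on f8.
Legal moves: none.
Count: 0.

0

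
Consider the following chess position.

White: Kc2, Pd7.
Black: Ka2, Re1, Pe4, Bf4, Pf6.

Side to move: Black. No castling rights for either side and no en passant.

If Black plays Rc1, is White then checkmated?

yes

After Rc1: white king on c2; in check: yes, from the black rook on c1.
King squares — b1: attacked by Rc1; c1: attacked by Bf4; d1: attacked by Rc1; b2: attacked by Ka2; d2: attacked by Bf4; b3: attacked by Ka2; c3: attacked by Rc1; d3: attacked by Pe4.
White has no legal moves → checkmate.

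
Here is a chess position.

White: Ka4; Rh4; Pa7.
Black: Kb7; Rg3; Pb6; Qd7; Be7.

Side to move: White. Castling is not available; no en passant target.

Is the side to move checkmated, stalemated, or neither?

checkmate

White to move; white king on a4.
In check: yes, from the black queen on d7.
King squares — a3: attacked by Rg3; b3: attacked by Rg3; b4: attacked by Be7; a5: attacked by Pb6; b5: attacked by Qd7.
Legal moves for White: none.
In check with no legal moves → checkmate.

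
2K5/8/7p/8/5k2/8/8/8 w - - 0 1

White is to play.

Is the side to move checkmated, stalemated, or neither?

White to move; white king on c8.
In check: no.
Legal moves for White: Kd8, Kb8, Kd7, Kc7, Kb7.
White has 5 legal moves and is not in check → neither.

neither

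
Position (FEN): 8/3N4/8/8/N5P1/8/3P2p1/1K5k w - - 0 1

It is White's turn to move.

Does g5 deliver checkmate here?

After g5: black king on h1; in check: no.
Black is not in check, so this cannot be checkmate.

no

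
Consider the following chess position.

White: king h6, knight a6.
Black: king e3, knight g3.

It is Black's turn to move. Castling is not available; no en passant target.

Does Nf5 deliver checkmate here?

no

After Nf5: white king on h6; in check: yes, from the black knight on f5.
White has 4 legal replies: Kh7, Kg6, Kh5, Kg5.
In check but a legal move exists → not checkmate.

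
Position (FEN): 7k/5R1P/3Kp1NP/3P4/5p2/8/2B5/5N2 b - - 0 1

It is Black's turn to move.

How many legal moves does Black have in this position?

0

Black to move; king on h8.
In check: yes, from the white knight on g6.
Legal moves: none.
Count: 0.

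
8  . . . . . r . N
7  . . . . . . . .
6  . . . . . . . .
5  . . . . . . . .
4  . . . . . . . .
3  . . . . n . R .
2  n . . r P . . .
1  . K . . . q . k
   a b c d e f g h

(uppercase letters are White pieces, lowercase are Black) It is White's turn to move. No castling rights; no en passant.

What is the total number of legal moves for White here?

White to move; king on b1.
In check: yes, from the black queen on f1.
Legal moves: none.
Count: 0.

0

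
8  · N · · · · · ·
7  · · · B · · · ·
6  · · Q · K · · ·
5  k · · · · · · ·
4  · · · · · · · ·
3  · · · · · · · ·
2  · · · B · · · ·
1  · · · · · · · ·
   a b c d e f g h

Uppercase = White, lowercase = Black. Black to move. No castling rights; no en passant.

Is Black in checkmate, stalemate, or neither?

checkmate

Black to move; black king on a5.
In check: yes, from the white bishop on d2.
King squares — a4: attacked by Qc6; b4: attacked by Bd2; b5: attacked by Qc6; a6: attacked by Qc6; b6: attacked by Qc6.
Legal moves for Black: none.
In check with no legal moves → checkmate.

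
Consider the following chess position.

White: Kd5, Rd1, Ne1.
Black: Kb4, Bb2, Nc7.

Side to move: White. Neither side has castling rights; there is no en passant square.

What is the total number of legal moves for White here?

White to move; king on d5.
In check: yes, from the black knight on c7.
Legal moves: Kd6, Kc6, Ke4.
Count: 3.

3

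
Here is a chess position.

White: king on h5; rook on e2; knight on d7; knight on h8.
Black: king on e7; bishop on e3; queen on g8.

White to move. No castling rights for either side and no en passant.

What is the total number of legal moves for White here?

18

White to move; king on h5.
In check: no.
Legal moves: Nf7, Ng6+, Nf8, Nb8, Nf6, Nb6, Ne5, Nc5, Kh4, Rxe3+, Rh2, Rg2, Rf2, Rd2, Rc2, Rb2, Ra2, Re1.
Count: 18.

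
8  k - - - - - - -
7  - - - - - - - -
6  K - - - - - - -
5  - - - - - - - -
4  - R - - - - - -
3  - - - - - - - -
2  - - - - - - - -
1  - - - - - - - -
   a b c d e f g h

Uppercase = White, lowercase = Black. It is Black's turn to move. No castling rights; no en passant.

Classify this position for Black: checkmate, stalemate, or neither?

Black to move; black king on a8.
In check: no.
King squares — a7: attacked by Ka6; b7: attacked by Rb4; b8: attacked by Rb4.
Legal moves for Black: none.
Not in check and no legal moves → stalemate.

stalemate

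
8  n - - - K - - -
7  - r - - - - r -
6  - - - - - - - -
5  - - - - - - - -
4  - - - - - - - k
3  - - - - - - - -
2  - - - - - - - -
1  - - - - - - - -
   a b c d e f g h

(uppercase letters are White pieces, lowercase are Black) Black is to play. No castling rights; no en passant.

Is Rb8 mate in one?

yes

After Rb8: white king on e8; in check: yes, from the black rook on b8.
King squares — d7: attacked by Rg7; e7: attacked by Rg7; f7: attacked by Rg7; d8: attacked by Rb8; f8: attacked by Rb8.
White has no legal moves → checkmate.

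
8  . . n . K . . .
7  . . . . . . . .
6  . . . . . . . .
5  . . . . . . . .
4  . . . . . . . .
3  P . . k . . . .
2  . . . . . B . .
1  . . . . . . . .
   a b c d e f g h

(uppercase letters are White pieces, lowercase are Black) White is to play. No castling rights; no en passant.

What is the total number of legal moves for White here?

14

White to move; king on e8.
In check: no.
Legal moves: Kf8, Kd8, Kf7, Kd7, Ba7, Bb6, Bc5, Bh4, Bd4, Bg3, Be3, Bg1, Be1, a4.
Count: 14.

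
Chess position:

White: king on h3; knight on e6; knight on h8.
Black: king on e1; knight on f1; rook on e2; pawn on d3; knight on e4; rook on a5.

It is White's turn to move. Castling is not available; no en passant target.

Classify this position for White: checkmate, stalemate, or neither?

White to move; white king on h3.
In check: no.
Legal moves for White: Nf7, Ng6, Nf8, Nd8, Ng7, Nc7, Ng5, Nc5, Nf4, Nd4, Kh4, Kg4.
White has 12 legal moves and is not in check → neither.

neither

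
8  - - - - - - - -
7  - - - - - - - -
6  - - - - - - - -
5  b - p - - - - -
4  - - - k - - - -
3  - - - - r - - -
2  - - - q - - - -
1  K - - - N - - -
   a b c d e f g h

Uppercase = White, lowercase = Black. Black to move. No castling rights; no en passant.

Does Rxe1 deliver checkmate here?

After Rxe1: white king on a1; in check: yes, from the black rook on e1.
King squares — b1: attacked by Re1; a2: attacked by Qd2; b2: attacked by Qd2.
White has no legal moves → checkmate.

yes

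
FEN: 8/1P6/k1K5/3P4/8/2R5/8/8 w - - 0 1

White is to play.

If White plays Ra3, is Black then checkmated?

yes

After Ra3: black king on a6; in check: yes, from the white rook on a3.
King squares — a5: attacked by Ra3; b5: attacked by Kc6; b6: attacked by Kc6; a7: attacked by Ra3; b7: attacked by Kc6.
Black has no legal moves → checkmate.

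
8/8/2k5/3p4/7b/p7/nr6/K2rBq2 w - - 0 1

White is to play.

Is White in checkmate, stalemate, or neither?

checkmate

White to move; white king on a1.
In check: yes, from the black rook on d1.
King squares — b1: attacked by Rd1; a2: attacked by Rb2; b2: attacked by Pa3.
Legal moves for White: none.
In check with no legal moves → checkmate.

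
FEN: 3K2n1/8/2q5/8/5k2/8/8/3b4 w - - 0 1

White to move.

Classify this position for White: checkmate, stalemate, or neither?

stalemate

White to move; white king on d8.
In check: no.
King squares — c7: attacked by Qc6; d7: attacked by Qc6; e7: attacked by Ng8; c8: attacked by Qc6; e8: attacked by Qc6.
Legal moves for White: none.
Not in check and no legal moves → stalemate.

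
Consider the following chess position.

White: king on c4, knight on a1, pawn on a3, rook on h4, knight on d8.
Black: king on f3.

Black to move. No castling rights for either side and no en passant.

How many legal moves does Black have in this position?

5

Black to move; king on f3.
In check: no.
Legal moves: Kg3, Ke3, Kg2, Kf2, Ke2.
Count: 5.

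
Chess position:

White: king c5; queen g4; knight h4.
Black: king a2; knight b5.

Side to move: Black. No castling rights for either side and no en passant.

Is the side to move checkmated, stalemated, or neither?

neither

Black to move; black king on a2.
In check: no.
Legal moves for Black: Nc7, Na7, Nd6, Nd4, Nc3, Na3, Kb3, Ka3, Kb2, Kb1, Ka1.
Black has 11 legal moves and is not in check → neither.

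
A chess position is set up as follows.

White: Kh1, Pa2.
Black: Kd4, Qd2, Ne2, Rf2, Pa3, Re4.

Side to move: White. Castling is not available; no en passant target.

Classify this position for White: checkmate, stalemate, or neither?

stalemate

White to move; white king on h1.
In check: no.
King squares — g1: attacked by Ne2; g2: attacked by Rf2; h2: attacked by Rf2.
Legal moves for White: none.
Not in check and no legal moves → stalemate.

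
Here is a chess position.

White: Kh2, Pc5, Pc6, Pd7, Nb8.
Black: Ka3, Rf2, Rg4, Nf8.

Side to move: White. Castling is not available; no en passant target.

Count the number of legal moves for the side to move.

2

White to move; king on h2.
In check: yes, from the black rook on f2.
Legal moves: Kh3, Kh1.
Count: 2.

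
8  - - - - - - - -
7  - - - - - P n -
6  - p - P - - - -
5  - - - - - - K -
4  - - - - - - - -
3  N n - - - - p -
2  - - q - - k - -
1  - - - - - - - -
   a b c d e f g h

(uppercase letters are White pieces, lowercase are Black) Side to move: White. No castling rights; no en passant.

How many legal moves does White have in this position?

14

White to move; king on g5.
In check: no.
Legal moves: Kh6, Kf6, Kh4, Kg4, Kf4, Nb5, Nc4, Nxc2, Nb1, f8=Q+, f8=R+, f8=B, f8=N, d7.
Count: 14.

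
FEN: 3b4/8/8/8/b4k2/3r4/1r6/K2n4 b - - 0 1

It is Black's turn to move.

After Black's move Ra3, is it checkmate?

yes

After Ra3: white king on a1; in check: yes, from the black rook on a3.
King squares — b1: attacked by Rb2; a2: attacked by Rb2; b2: attacked by Nd1.
White has no legal moves → checkmate.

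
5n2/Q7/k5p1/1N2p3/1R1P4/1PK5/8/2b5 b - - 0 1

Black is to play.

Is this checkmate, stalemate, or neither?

checkmate

Black to move; black king on a6.
In check: yes, from the white queen on a7.
King squares — a5: attacked by Qa7; b5: attacked by Rb4; b6: attacked by Qa7; a7: attacked by Nb5; b7: attacked by Qa7.
Legal moves for Black: none.
In check with no legal moves → checkmate.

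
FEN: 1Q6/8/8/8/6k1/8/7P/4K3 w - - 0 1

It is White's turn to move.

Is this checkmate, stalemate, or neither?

White to move; white king on e1.
In check: no.
Legal moves for White include: Qh8, Qg8+, Qf8, Qe8, Qd8, Qc8+, Qa8, Qc7, Qb7, Qa7, Qd6, Qb6, Qe5, Qb5, Qf4+, Qb4+, Qg3+, Qb3, ... (list truncated; more exist).
White has legal moves and is not in check → neither.

neither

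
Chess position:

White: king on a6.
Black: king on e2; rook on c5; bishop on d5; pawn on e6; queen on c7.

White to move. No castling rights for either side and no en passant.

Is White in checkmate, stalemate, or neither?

White to move; white king on a6.
In check: no.
King squares — a5: attacked by Rc5; b5: attacked by Rc5; b6: attacked by Qc7; a7: attacked by Qc7; b7: attacked by Bd5.
Legal moves for White: none.
Not in check and no legal moves → stalemate.

stalemate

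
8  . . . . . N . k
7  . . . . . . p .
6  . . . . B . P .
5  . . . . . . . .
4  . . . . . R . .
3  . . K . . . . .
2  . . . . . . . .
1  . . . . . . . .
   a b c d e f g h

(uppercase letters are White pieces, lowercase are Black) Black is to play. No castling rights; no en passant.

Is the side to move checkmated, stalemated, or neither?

stalemate

Black to move; black king on h8.
In check: no.
King squares — g7: own pawn; h7: attacked by Pg6; g8: attacked by Be6.
Legal moves for Black: none.
Not in check and no legal moves → stalemate.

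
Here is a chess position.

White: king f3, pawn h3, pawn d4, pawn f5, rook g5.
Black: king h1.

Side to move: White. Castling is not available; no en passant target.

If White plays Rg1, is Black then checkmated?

After Rg1: black king on h1; in check: yes, from the white rook on g1.
Black has 2 legal replies: Kh2, Kxg1.
In check but a legal move exists → not checkmate.

no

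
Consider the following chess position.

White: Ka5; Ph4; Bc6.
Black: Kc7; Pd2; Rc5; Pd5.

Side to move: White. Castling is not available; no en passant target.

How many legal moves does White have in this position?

White to move; king on a5.
In check: yes, from the black rook on c5.
Legal moves: Ka6, Kb4, Ka4, Bb5.
Count: 4.

4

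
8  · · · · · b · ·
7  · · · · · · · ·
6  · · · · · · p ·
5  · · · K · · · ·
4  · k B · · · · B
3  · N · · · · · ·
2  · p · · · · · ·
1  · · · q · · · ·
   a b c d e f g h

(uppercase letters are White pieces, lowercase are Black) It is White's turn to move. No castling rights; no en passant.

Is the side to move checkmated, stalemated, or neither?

neither

White to move; white king on d5.
In check: yes, from the black queen on d1.
King squares — c4: own bishop; d4: attacked by Qd1; e4: available; c5: attacked by Kb4; e5: available; c6: available; d6: attacked by Qd1; e6: available.
Legal moves for White: Ke6, Kc6, Ke5, Ke4, Bd3, Nd4, Nd2.
White is in check but has 7 legal moves → neither.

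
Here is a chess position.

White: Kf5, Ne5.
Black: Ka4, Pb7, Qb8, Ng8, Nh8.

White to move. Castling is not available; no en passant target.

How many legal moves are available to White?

White to move; king on f5.
In check: no.
Legal moves: Ke6, Kg5, Kg4, Kf4, Ke4, Nf7, Nd7, Ng6, Nc6, Ng4, Nc4, Nf3, Nd3.
Count: 13.

13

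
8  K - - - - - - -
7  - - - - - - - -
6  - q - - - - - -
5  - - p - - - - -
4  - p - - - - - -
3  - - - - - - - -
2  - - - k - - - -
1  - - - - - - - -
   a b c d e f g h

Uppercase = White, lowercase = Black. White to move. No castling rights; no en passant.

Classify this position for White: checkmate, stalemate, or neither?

White to move; white king on a8.
In check: no.
King squares — a7: attacked by Qb6; b7: attacked by Qb6; b8: attacked by Qb6.
Legal moves for White: none.
Not in check and no legal moves → stalemate.

stalemate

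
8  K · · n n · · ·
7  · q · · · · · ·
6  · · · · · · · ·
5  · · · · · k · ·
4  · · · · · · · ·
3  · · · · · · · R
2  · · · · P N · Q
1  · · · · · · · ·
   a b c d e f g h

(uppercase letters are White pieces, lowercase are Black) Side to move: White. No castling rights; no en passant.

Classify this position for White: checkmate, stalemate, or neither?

checkmate

White to move; white king on a8.
In check: yes, from the black queen on b7.
King squares — a7: attacked by Qb7; b7: attacked by Nd8; b8: attacked by Qb7.
Legal moves for White: none.
In check with no legal moves → checkmate.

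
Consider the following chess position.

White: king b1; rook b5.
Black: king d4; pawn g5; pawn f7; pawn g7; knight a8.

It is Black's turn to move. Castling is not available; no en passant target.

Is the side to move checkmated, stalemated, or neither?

Black to move; black king on d4.
In check: no.
Legal moves for Black: Nc7, Nb6, Ke4, Kc4, Ke3, Kd3, Kc3, g6, f6, g4, f5.
Black has 11 legal moves and is not in check → neither.

neither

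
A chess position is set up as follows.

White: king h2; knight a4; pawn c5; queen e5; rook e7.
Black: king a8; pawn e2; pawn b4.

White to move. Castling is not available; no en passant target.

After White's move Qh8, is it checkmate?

yes

After Qh8: black king on a8; in check: yes, from the white queen on h8.
King squares — a7: attacked by Re7; b7: attacked by Re7; b8: attacked by Qh8.
Black has no legal moves → checkmate.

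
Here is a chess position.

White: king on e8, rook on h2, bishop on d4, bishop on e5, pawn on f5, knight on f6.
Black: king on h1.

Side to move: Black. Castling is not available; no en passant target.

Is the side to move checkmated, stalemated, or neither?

Black to move; black king on h1.
In check: yes, from the white rook on h2.
King squares — g1: attacked by Bd4; g2: attacked by Rh2; h2: attacked by Be5.
Legal moves for Black: none.
In check with no legal moves → checkmate.

checkmate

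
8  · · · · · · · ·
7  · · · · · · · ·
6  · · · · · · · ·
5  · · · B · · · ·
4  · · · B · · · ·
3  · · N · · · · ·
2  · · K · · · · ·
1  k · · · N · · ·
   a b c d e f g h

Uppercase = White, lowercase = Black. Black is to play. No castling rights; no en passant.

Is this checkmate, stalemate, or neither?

Black to move; black king on a1.
In check: no.
King squares — b1: attacked by Kc2; a2: attacked by Nc3; b2: attacked by Kc2.
Legal moves for Black: none.
Not in check and no legal moves → stalemate.

stalemate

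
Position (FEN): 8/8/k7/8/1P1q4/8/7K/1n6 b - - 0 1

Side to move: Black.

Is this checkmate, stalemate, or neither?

Black to move; black king on a6.
In check: no.
Legal moves for Black include: Kb7, Ka7, Kb6, Kb5, Qh8+, Qd8, Qg7, Qd7, Qa7, Qf6, Qd6+, Qb6, Qe5+, Qd5, Qc5, Qh4+, Qg4, Qf4+, ... (list truncated; more exist).
Black has legal moves and is not in check → neither.

neither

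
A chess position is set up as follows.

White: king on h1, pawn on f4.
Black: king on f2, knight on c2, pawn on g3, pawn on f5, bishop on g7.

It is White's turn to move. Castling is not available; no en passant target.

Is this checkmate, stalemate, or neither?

White to move; white king on h1.
In check: no.
King squares — g1: attacked by Kf2; g2: attacked by Kf2; h2: attacked by Pg3.
Legal moves for White: none.
Not in check and no legal moves → stalemate.

stalemate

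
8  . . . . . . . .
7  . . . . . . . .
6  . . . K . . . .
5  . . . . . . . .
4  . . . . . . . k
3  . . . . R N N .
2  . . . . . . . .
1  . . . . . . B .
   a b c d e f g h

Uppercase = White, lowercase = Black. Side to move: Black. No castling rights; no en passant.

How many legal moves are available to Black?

Black to move; king on h4.
In check: yes, from the white knight on f3.
Legal moves: Kg4, Kh3, Kxg3.
Count: 3.

3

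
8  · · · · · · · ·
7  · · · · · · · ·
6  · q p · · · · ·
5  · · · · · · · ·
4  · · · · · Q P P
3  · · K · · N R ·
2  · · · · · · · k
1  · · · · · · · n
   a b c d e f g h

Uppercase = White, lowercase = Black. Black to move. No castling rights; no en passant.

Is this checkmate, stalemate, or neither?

checkmate

Black to move; black king on h2.
In check: yes, from the white knight on f3.
King squares — g1: attacked by Nf3; h1: own knight; g2: attacked by Rg3; g3: attacked by Qf4; h3: attacked by Rg3.
Legal moves for Black: none.
In check with no legal moves → checkmate.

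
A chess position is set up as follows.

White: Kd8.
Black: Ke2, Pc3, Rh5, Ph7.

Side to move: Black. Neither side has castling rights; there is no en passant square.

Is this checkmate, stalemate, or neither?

Black to move; black king on e2.
In check: no.
Legal moves for Black include: Rh6, Rg5, Rf5, Re5, Rd5+, Rc5, Rb5, Ra5, Rh4, Rh3, Rh2, Rh1, Kf3, Ke3, Kd3, Kf2, Kd2, Kf1, ... (list truncated; more exist).
Black has legal moves and is not in check → neither.

neither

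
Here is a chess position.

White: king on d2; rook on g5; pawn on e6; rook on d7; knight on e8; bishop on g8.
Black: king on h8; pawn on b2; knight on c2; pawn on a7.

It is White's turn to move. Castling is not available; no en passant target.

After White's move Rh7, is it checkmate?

After Rh7: black king on h8; in check: yes, from the white rook on h7.
King squares — g7: attacked by Rg5; h7: attacked by Bg8; g8: attacked by Rg5.
Black has no legal moves → checkmate.

yes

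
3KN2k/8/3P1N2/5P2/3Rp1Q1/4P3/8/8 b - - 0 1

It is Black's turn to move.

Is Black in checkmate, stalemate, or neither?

stalemate

Black to move; black king on h8.
In check: no.
King squares — g7: attacked by Qg4; h7: attacked by Nf6; g8: attacked by Qg4.
Legal moves for Black: none.
Not in check and no legal moves → stalemate.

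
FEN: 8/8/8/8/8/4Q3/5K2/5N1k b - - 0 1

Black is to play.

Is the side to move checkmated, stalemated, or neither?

Black to move; black king on h1.
In check: no.
King squares — g1: attacked by Kf2; g2: attacked by Kf2; h2: attacked by Nf1.
Legal moves for Black: none.
Not in check and no legal moves → stalemate.

stalemate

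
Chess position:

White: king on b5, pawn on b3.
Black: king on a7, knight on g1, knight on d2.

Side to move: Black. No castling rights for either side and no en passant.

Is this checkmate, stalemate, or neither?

neither

Black to move; black king on a7.
In check: no.
Legal moves for Black: Kb8, Ka8, Kb7, Ne4, Nc4, Ndf3, Nxb3, Nf1, Nb1, Nh3, Ngf3, Ne2.
Black has 12 legal moves and is not in check → neither.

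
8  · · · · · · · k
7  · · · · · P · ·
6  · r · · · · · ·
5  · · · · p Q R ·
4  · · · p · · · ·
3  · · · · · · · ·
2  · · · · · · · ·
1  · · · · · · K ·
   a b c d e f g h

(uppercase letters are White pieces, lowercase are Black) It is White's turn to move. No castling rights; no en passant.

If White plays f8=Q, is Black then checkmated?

After f8=Q: black king on h8; in check: yes, from the white queen on f8.
King squares — g7: attacked by Rg5; h7: attacked by Qf5; g8: attacked by Rg5.
Black has no legal moves → checkmate.

yes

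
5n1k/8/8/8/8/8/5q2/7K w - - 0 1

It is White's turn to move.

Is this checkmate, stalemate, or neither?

stalemate

White to move; white king on h1.
In check: no.
King squares — g1: attacked by Qf2; g2: attacked by Qf2; h2: attacked by Qf2.
Legal moves for White: none.
Not in check and no legal moves → stalemate.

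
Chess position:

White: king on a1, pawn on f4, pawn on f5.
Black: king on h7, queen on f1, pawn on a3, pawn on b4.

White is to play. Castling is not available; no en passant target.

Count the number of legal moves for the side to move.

1

White to move; king on a1.
In check: yes, from the black queen on f1.
Legal moves: Ka2.
Count: 1.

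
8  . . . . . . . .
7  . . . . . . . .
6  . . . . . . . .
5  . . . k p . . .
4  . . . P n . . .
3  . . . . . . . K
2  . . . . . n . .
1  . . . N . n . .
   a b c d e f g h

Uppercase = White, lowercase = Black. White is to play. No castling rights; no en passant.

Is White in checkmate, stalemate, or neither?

White to move; white king on h3.
In check: yes, from the black knight on f2.
King squares — g2: available; h2: attacked by Nf1; g3: attacked by Nf1; g4: attacked by Nf2; h4: available.
Legal moves for White: Kh4, Kg2, Nxf2.
White is in check but has 3 legal moves → neither.

neither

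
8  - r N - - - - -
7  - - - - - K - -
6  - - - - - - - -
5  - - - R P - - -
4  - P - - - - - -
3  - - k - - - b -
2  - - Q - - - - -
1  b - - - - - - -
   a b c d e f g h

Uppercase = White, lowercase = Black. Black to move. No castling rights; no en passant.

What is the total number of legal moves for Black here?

2

Black to move; king on c3.
In check: yes, from the white queen on c2.
Legal moves: Kxb4, Kxc2.
Count: 2.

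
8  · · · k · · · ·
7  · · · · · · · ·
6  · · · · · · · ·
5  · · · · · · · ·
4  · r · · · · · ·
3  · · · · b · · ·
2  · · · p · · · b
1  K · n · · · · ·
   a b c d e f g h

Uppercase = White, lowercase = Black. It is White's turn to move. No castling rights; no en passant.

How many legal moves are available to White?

0

White to move; king on a1.
In check: no.
Legal moves: none.
Count: 0.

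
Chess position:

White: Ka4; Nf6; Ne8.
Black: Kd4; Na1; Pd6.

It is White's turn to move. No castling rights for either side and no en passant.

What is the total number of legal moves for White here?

White to move; king on a4.
In check: no.
Legal moves: Ng7, Nc7, Nxd6, Ng8, Nh7, Nd7, Nh5, Nd5, Ng4, Ne4, Kb5, Ka5, Kb4, Ka3.
Count: 14.

14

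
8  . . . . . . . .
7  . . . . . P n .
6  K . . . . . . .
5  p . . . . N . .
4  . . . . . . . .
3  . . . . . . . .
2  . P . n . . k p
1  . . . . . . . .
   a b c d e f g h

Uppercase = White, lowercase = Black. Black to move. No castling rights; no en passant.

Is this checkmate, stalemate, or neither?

neither

Black to move; black king on g2.
In check: no.
Legal moves for Black include: Ne8, Ne6, Nh5, Nxf5, Kh3, Kf3, Kf2, Kh1, Kg1, Kf1, Ne4, Nc4, Nf3, Nb3, Nf1, Nb1, a4, h1=Q, ... (list truncated; more exist).
Black has legal moves and is not in check → neither.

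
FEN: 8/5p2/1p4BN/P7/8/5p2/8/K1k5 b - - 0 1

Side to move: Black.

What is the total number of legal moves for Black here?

8

Black to move; king on c1.
In check: no.
Legal moves: Kd2, Kd1, fxg6, bxa5, f6, b5, f2, f5.
Count: 8.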